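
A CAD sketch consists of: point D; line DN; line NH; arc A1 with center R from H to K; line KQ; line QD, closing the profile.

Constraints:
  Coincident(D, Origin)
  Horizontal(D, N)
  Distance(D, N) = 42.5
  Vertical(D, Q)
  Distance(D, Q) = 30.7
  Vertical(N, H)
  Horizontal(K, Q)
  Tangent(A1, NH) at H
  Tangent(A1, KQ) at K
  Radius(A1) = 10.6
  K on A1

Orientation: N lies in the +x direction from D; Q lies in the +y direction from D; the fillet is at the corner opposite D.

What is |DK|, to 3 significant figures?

44.3

D is at the origin; D and N share the same y with |DN| = 42.5 and N on the +x side, so N = (42.5, 0.00). D and Q share the same x with |DQ| = 30.7 and Q on the +y side, so Q = (0.00, 30.7). The virtual corner opposite D is at (42.5, 30.7). A1 meets NH tangentially, so RH is at right angles to NH and since A1 is tangent to KQ there, RK ⟂ KQ, with radius 10.6, so the center R sits 10.6 in from both sides at R = (31.9, 20.1). That places the tangent points at H = (42.5, 20.1) on NH and K = (31.9, 30.7) on KQ. Then |DK| = |K − D| = 44.3.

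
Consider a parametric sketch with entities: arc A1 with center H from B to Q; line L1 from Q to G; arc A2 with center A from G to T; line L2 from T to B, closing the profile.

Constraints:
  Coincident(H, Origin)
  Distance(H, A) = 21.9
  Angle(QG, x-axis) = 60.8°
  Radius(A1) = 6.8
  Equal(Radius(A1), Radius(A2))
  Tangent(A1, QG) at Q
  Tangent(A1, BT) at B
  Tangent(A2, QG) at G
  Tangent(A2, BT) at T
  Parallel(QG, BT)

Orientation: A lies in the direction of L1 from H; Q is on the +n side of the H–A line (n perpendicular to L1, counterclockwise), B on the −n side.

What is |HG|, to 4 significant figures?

22.93

The slot axis is L1's direction at 60.8°, so u = (cos 60.8°, sin 60.8°) = (0.4879, 0.8729) and n = (−sin 60.8°, cos 60.8°) = (-0.8729, 0.4879). H is at the origin and A lies 21.9 along u from H, so A = 21.9·u = (10.68, 19.12). Tangency of A1 to both parallel lines with radius 6.8 puts Q and B at H ± 6.8·n: Q = (-5.936, 3.317), B = (5.936, -3.317). Equal radii place G and T the same way about A: G = A + 6.8·n = (4.748, 22.43), T = A − 6.8·n = (16.62, 15.80). Then |HG| = |G − H| = 22.93.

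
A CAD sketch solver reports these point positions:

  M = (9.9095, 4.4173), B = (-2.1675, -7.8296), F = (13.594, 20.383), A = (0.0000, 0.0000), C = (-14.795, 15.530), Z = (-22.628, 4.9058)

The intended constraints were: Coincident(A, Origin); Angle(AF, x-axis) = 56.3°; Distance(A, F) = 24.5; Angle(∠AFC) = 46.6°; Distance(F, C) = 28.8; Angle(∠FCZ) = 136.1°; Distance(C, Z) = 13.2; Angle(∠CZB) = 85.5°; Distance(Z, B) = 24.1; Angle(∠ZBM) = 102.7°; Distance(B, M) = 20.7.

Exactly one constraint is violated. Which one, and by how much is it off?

Distance(B, M) = 20.7 — off by 3.50.

A = (0.00, 0.00) ✓; AF at 56.30° ✓; |AF| = 24.50 ✓; ∠AFC = 46.60° ✓; |FC| = 28.80 ✓; ∠FCZ = 136.1° ✓; |CZ| = 13.20 ✓; ∠CZB = 85.50° ✓; |ZB| = 24.10 ✓; ∠ZBM = 102.7° ✓; |BM| = 17.20 ✗.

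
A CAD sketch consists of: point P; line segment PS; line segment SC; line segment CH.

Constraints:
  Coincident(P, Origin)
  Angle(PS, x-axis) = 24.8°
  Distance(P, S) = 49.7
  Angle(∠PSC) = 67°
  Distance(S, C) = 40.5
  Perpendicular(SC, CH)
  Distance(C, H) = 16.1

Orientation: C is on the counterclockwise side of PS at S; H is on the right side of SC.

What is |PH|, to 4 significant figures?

65.34

P is at the origin; PS runs at 24.8° with length 49.7, so S = 49.7·(cos 24.8°, sin 24.8°) = (45.12, 20.85). ∠PSC = 67.0°, so SC runs at 24.8° + (180° − 67.0°) = 137.8° from the x-axis; with |SC| = 40.5, C = S + 40.5·(cos 137.8°, sin 137.8°) = (15.11, 48.05). SC ⟂ CH; with |CH| = 16.1 on the right of SC, H = C + 16.1·(0.6717, 0.7408) = (25.93, 59.98). Then |PH| = |H − P| = 65.34.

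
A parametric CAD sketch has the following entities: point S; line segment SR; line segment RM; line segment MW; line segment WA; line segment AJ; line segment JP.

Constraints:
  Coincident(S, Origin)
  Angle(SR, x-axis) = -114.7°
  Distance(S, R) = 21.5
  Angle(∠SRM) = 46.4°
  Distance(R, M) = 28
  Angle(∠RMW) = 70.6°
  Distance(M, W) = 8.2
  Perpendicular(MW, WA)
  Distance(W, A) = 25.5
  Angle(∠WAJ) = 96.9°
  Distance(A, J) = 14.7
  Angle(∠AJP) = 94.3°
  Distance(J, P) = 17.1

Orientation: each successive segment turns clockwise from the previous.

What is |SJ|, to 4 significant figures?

32.38

S is at the origin; SR runs at -114.7° with length 21.5, so R = (-8.984, -19.53). ∠SRM = 46.4° gives RM at 111.7° from the x-axis; with |RM| = 28.0, M = (-19.34, 6.483). ∠RMW = 70.6° gives MW at 2.300° from the x-axis; with |MW| = 8.2, W = (-11.14, 6.812). The perpendicularity gives WA at right angles to MW, so WA runs at -87.70°; with |WA| = 25.5, A = (-10.12, -18.67). ∠WAJ = 96.9° gives AJ at -170.8° from the x-axis; with |AJ| = 14.7, J = (-24.63, -21.02). Then |SJ| = |J − S| = 32.38.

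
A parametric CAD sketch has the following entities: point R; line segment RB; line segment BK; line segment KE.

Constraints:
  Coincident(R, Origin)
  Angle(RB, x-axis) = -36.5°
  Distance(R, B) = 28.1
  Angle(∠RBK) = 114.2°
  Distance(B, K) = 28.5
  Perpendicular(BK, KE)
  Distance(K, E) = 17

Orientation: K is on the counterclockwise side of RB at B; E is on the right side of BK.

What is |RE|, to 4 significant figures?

58.47

R is at the origin; RB runs at -36.5° with length 28.1, so B = 28.1·(cos -36.5°, sin -36.5°) = (22.59, -16.71). ∠RBK = 114.2°, so BK runs at -36.5° + (180° − 114.2°) = 29.30° from the x-axis; with |BK| = 28.5, K = B + 28.5·(cos 29.30°, sin 29.30°) = (47.44, -2.767). BK is perpendicular to KE; with |KE| = 17.0 on the right of BK, E = K + 17.0·(0.4894, -0.8721) = (55.76, -17.59). Then |RE| = |E − R| = 58.47.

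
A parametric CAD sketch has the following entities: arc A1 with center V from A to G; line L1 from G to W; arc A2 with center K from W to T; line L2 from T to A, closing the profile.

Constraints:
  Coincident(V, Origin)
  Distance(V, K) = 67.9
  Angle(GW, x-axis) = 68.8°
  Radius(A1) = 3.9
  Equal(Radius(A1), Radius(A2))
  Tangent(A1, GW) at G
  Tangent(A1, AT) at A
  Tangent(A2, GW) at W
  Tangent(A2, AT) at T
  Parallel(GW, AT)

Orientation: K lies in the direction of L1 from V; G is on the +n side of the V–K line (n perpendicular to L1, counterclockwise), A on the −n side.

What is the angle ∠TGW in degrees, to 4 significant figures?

6.553°

The slot axis is L1's direction at 68.8°, so u = (cos 68.8°, sin 68.8°) = (0.3616, 0.9323) and n = (−sin 68.8°, cos 68.8°) = (-0.9323, 0.3616). V is at the origin and K lies 67.9 along u from V, so K = 67.9·u = (24.55, 63.30). Tangency of A1 to both parallel lines with radius 3.9 puts G and A at V ± 3.9·n: G = (-3.636, 1.410), A = (3.636, -1.410). Equal radii place W and T the same way about K: W = K + 3.9·n = (20.92, 64.72), T = K − 3.9·n = (28.19, 61.89). Then cos ∠TGW = GT·GW / (|GT||GW|), giving 6.553°.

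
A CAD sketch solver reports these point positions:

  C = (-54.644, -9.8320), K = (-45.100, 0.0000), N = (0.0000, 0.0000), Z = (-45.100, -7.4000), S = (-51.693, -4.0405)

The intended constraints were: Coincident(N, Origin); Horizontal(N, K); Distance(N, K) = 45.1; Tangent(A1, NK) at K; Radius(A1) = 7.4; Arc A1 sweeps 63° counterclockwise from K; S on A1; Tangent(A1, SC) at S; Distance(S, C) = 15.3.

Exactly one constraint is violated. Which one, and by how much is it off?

Distance(S, C) = 15.3 — off by 8.80.

N = (0.00, 0.00) ✓; N.y = 0.00, K.y = 0.00 ✓; |NK| = 45.10 ✓; ∠(ZK, KN) = 90.00° ✓; |ZK| = 7.400 ✓; bearing(Z→S) − bearing(Z→K) = 63.00° ✓; |ZS| = 7.400 ✓; ∠(ZS, SC) = 90.00° ✓; |SC| = 6.500 ✗.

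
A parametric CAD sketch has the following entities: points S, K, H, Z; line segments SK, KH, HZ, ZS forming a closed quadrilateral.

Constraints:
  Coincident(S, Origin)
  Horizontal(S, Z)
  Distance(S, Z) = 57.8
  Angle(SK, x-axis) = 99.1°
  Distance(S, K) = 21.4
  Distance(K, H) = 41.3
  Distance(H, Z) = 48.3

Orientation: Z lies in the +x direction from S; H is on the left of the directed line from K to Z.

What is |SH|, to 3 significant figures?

52.6

S is at the origin; S and Z share the same y with |SZ| = 57.8 and Z in +x, so Z = (57.8, 0). SK runs at 99.1° with |SK| = 21.4, so K = (-3.38, 21.1). H is determined by |KH| = 41.3 and |HZ| = 48.3 together: it lies at the intersection of circle(K, 41.3) and circle(Z, 48.3). With |KZ| = 64.7, the foot of the radical line on KZ is 27.5 from K and the perpendicular offset is √(41.3² − 27.5²) = 30.8. Taking the left-of-KZ solution: H = (32.7, 41.3).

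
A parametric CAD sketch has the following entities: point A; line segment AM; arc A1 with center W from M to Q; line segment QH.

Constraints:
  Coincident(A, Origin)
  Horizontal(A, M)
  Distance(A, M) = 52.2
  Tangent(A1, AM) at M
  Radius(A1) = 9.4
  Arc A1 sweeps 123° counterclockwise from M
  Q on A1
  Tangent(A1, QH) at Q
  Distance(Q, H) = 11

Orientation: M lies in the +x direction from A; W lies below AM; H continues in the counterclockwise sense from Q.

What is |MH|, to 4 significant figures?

23.82

A is at the origin; A and M share the same y with |AM| = 52.2 and M on the +x side, so M = (52.20, 0.000). Tangency of A1 to AM means the radius WM is perpendicular to AM, so W = M + (0, -9.4) = (52.20, -9.400). On A1, M sits at bearing 90° from W; a 123° counterclockwise sweep puts Q at bearing 213°, so Q = W + 9.4·(cos 213°, sin 213°) = (44.32, -14.52). A1 meets QH tangentially, so WQ is at right angles to QH, so QH runs along (−sin 213°, cos 213°); with |QH| = 11.0, H = (50.31, -23.74). Then |MH| = |H − M| = 23.82.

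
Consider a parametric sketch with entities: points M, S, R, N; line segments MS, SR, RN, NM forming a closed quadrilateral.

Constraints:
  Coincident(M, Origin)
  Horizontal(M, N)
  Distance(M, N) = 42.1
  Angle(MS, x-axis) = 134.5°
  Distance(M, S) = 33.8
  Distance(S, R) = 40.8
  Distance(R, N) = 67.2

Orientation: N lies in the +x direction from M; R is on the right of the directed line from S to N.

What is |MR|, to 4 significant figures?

28.41

Checks: |SR| = 40.80 ✓; |RN| = 67.20 ✓.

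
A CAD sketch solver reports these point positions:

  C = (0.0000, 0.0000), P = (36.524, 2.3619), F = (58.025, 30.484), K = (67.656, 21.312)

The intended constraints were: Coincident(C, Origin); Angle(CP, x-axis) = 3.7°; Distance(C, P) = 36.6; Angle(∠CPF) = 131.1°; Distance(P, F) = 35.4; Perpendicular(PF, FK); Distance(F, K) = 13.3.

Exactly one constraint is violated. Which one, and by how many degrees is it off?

Perpendicular(PF, FK) — off by 6.20°.

C = (0.00, 0.00) ✓; CP at 3.700° ✓; |CP| = 36.60 ✓; ∠CPF = 131.1° ✓; |PF| = 35.40 ✓; ∠(PF, FK) = 96.20° ✗; |FK| = 13.30 ✓.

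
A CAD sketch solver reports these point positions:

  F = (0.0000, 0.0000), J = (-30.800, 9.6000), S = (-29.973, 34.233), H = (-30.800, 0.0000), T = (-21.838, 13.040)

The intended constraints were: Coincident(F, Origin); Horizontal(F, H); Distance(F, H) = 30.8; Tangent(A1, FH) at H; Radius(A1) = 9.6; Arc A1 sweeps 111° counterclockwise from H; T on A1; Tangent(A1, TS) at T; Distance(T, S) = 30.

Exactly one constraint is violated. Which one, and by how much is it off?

Distance(T, S) = 30 — off by 7.30.

F = (0.00, 0.00) ✓; F.y = 0.00, H.y = 0.00 ✓; |FH| = 30.80 ✓; ∠(JH, HF) = 90.00° ✓; |JH| = 9.600 ✓; bearing(J→T) − bearing(J→H) = 111.0° ✓; |JT| = 9.600 ✓; ∠(JT, TS) = 90.00° ✓; |TS| = 22.70 ✗.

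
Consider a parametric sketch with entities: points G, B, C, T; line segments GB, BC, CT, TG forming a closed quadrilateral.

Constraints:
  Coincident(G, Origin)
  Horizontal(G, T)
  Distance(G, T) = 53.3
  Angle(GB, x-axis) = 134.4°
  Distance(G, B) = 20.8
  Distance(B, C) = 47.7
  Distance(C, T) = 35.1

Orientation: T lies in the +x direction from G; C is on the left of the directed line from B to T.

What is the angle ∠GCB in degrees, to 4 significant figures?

25.81°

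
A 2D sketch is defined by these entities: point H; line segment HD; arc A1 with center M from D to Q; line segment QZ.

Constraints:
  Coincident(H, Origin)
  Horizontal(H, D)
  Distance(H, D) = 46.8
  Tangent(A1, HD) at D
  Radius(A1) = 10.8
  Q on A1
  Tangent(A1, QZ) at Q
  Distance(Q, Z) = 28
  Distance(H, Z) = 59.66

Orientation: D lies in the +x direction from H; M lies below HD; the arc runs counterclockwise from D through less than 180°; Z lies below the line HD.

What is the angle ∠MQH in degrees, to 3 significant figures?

144°

H is at the origin; H and D share the same y with |HD| = 46.8 and D on the +x side, so D = (46.8, 0.00). Since A1 is tangent to HD there, MD ⟂ HD, so M = D + (0, -10.8) = (46.8, -10.8). Since MQ ⟂ QZ (tangency), |MZ| = √(10.8² + 28.0²) = 30.0 regardless of where Q sits on A1. So Z lies on both circle(H, 59.66) and circle(M, 30.0); the below-HD intersection is Z = (43.7, -40.6). Q is the foot of the tangent from Z: Q = (36.4, -13.6).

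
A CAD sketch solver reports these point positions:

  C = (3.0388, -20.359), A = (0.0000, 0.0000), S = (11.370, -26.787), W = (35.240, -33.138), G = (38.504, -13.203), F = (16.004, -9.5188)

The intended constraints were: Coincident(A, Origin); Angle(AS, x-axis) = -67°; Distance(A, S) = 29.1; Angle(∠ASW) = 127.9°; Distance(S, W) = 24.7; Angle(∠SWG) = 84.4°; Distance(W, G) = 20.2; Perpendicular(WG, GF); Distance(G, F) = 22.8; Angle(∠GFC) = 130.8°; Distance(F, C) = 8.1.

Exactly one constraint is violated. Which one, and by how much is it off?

Distance(F, C) = 8.1 — off by 8.80.

A = (0.00, 0.00) ✓; AS at -67.00° ✓; |AS| = 29.10 ✓; ∠ASW = 127.9° ✓; |SW| = 24.70 ✓; ∠SWG = 84.40° ✓; |WG| = 20.20 ✓; ∠(WG, GF) = 90.00° ✓; |GF| = 22.80 ✓; ∠GFC = 130.8° ✓; |FC| = 16.90 ✗.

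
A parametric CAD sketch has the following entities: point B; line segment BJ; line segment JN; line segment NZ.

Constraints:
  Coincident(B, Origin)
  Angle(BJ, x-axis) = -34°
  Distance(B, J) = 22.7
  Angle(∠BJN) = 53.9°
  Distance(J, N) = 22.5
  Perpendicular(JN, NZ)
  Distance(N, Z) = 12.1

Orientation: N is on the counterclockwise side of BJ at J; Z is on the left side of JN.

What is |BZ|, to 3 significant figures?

11.1

∠BJN = 53.9°, so JN runs at -34.0° + (180° − 53.9°) = 92.1° from the x-axis; with |JN| = 22.5, N = J + 22.5·(cos 92.1°, sin 92.1°) = (18.0, 9.79). JN is perpendicular to NZ; with |NZ| = 12.1 on the left of JN, Z = N + 12.1·(-0.999, -0.0366) = (5.90, 9.35). Then |BZ| = |Z − B| = 11.1.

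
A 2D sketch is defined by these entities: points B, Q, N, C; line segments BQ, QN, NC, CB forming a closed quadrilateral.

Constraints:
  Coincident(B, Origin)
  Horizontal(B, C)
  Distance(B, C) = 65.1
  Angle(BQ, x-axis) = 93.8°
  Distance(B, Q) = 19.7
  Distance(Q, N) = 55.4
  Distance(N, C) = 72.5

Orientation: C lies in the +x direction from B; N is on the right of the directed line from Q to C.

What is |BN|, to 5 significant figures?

35.701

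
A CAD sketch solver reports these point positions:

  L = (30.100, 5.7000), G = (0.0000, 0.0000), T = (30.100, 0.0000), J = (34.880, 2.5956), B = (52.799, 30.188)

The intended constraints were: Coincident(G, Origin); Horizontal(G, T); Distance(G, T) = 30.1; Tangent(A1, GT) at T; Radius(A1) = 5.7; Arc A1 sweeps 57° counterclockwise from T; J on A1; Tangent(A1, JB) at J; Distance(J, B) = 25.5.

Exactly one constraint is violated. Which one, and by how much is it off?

Distance(J, B) = 25.5 — off by 7.40.

G = (0.00, 0.00) ✓; G.y = 0.00, T.y = 0.00 ✓; |GT| = 30.10 ✓; ∠(LT, TG) = 90.00° ✓; |LT| = 5.700 ✓; bearing(L→J) − bearing(L→T) = 57.00° ✓; |LJ| = 5.700 ✓; ∠(LJ, JB) = 90.00° ✓; |JB| = 32.90 ✗.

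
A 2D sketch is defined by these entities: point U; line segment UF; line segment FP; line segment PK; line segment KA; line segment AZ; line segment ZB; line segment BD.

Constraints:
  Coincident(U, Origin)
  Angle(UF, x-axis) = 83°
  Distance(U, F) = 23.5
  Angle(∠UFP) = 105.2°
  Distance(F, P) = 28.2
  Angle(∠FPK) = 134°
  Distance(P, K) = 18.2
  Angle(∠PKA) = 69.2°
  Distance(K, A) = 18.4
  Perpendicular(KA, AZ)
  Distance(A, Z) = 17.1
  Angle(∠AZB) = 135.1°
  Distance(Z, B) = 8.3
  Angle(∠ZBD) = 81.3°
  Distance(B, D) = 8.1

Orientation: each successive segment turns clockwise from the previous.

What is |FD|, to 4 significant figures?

27.27

∠AZB = 135.1° gives ZB at 76.50° from the x-axis; with |ZB| = 8.3, B = (22.48, 29.27). ∠ZBD = 81.3° gives BD at -22.20° from the x-axis; with |BD| = 8.1, D = (29.98, 26.21). Then |FD| = |D − F| = 27.27.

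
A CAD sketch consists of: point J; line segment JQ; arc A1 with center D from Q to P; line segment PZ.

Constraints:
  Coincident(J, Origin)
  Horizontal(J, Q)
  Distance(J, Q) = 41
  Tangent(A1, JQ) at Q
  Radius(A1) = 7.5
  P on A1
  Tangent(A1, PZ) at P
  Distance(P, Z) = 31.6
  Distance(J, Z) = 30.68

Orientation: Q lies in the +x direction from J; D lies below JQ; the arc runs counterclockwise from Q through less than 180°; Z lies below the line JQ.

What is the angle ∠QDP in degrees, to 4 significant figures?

49.86°

Checks: |DP| = 7.500 ✓; ∠(DP, PZ) = 90.00° ✓; |PZ| = 31.60 ✓; |JZ| = 30.68 ✓.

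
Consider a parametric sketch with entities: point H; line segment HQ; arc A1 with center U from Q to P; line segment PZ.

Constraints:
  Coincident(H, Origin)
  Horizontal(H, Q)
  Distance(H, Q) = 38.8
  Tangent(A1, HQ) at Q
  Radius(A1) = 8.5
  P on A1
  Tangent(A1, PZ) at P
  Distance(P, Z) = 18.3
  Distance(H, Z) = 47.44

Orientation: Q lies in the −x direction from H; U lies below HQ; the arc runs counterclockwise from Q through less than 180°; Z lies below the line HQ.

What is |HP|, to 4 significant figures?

47.97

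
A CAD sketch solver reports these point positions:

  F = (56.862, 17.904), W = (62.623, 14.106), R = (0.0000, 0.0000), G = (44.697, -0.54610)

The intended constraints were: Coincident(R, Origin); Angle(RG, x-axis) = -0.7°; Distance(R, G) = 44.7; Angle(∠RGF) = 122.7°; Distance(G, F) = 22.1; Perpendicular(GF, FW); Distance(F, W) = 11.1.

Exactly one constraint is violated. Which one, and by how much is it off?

Distance(F, W) = 11.1 — off by 4.20.

R = (0.00, 0.00) ✓; RG at -0.7000° ✓; |RG| = 44.70 ✓; ∠RGF = 122.7° ✓; |GF| = 22.10 ✓; ∠(GF, FW) = 90.00° ✓; |FW| = 6.900 ✗.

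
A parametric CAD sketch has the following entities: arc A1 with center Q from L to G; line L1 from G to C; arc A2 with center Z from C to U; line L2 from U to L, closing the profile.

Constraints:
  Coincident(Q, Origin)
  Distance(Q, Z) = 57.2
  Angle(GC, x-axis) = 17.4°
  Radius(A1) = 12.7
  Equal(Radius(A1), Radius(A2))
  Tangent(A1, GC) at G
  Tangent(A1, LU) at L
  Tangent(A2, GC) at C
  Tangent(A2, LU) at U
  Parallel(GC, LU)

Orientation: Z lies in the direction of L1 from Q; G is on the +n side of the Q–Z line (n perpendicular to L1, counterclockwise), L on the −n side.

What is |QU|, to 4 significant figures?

58.59

Tangency of A1 to both parallel lines with radius 12.7 puts G and L at Q ± 12.7·n: G = (-3.798, 12.12), L = (3.798, -12.12). Equal radii place C and U the same way about Z: C = Z + 12.7·n = (50.78, 29.22), U = Z − 12.7·n = (58.38, 4.986). Then |QU| = |U − Q| = 58.59.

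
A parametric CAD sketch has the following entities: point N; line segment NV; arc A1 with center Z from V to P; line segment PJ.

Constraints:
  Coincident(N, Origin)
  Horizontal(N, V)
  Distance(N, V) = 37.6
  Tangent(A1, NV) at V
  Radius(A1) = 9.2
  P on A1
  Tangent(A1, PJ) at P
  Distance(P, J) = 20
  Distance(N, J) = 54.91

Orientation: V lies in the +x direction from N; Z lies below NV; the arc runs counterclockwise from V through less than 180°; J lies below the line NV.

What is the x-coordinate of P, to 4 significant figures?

31.47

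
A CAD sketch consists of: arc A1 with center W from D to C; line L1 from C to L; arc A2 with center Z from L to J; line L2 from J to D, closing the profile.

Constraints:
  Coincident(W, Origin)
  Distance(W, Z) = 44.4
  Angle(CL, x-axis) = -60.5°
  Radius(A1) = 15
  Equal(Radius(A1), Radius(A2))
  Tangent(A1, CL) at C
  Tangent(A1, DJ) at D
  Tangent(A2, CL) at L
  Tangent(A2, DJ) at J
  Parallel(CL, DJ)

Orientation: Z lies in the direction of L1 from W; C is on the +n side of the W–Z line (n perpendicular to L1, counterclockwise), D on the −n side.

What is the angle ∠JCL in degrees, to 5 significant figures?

34.046°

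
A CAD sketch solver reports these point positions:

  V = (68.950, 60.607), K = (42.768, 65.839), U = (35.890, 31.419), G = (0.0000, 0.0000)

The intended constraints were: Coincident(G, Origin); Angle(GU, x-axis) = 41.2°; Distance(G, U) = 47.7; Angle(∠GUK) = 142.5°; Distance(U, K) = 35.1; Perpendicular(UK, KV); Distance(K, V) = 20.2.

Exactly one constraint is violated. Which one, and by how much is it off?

Distance(K, V) = 20.2 — off by 6.50.

G = (0.00, 0.00) ✓; GU at 41.20° ✓; |GU| = 47.70 ✓; ∠GUK = 142.5° ✓; |UK| = 35.10 ✓; ∠(UK, KV) = 90.00° ✓; |KV| = 26.70 ✗.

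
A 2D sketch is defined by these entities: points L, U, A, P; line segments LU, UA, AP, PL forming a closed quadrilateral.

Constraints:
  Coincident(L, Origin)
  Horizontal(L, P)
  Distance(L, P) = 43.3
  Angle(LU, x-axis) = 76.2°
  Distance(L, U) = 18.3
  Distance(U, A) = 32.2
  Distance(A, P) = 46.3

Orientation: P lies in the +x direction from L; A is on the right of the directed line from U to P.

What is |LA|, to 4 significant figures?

14.03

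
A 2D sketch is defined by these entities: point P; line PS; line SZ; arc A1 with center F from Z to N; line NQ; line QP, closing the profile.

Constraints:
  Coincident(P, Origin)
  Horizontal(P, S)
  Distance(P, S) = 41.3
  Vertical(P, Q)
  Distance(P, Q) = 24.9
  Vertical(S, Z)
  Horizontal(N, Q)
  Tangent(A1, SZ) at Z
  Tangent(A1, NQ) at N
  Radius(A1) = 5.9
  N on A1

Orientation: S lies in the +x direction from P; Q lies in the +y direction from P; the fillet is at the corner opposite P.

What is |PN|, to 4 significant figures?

43.28

P is at the origin; PS is horizontal with |PS| = 41.3 and S on the +x side, so S = (41.30, 0.000). P and Q share the same x with |PQ| = 24.9 and Q on the +y side, so Q = (0.000, 24.90). The virtual corner opposite P is at (41.30, 24.90). Since A1 is tangent to SZ there, FZ ⟂ SZ and A1 meets NQ tangentially, so FN is at right angles to NQ, with radius 5.9, so the center F sits 5.9 in from both sides at F = (35.40, 19.00). That places the tangent points at Z = (41.30, 19.00) on SZ and N = (35.40, 24.90) on NQ. Then |PN| = |N − P| = 43.28.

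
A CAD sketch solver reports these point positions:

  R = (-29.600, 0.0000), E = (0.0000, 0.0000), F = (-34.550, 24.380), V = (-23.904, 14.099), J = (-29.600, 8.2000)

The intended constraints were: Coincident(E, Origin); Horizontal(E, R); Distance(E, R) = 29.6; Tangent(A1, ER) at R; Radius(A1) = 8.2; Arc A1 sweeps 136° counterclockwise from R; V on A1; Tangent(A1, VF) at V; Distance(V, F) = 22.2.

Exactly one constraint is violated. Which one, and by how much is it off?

Distance(V, F) = 22.2 — off by 7.40.

E = (0.00, 0.00) ✓; E.y = 0.00, R.y = 0.00 ✓; |ER| = 29.60 ✓; ∠(JR, RE) = 90.00° ✓; |JR| = 8.200 ✓; bearing(J→V) − bearing(J→R) = 136.0° ✓; |JV| = 8.200 ✓; ∠(JV, VF) = 90.00° ✓; |VF| = 14.80 ✗.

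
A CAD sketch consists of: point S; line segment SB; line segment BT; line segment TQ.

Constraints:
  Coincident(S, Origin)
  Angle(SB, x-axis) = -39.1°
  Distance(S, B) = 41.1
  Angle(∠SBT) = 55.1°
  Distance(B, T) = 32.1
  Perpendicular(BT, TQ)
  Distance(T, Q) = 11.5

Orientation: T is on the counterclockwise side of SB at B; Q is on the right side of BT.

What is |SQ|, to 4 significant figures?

46.02

S is at the origin; SB runs at -39.1° with length 41.1, so B = 41.1·(cos -39.1°, sin -39.1°) = (31.90, -25.92). ∠SBT = 55.1°, so BT runs at -39.1° + (180° − 55.1°) = 85.80° from the x-axis; with |BT| = 32.1, T = B + 32.1·(cos 85.80°, sin 85.80°) = (34.25, 6.093). BT ⟂ TQ; with |TQ| = 11.5 on the right of BT, Q = T + 11.5·(0.9973, -0.07324) = (45.72, 5.251). Then |SQ| = |Q − S| = 46.02.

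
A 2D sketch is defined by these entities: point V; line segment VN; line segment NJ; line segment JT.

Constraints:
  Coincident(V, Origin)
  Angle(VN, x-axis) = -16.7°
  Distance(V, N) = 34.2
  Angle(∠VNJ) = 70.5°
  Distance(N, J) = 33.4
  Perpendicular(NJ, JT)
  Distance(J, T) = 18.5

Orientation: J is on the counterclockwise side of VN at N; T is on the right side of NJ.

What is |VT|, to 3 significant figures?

55.3

V is at the origin; VN runs at -16.7° with length 34.2, so N = 34.2·(cos -16.7°, sin -16.7°) = (32.8, -9.83). ∠VNJ = 70.5°, so NJ runs at -16.7° + (180° − 70.5°) = 92.8° from the x-axis; with |NJ| = 33.4, J = N + 33.4·(cos 92.8°, sin 92.8°) = (31.1, 23.5). The perpendicularity gives JT at right angles to NJ; with |JT| = 18.5 on the right of NJ, T = J + 18.5·(0.999, 0.0488) = (49.6, 24.4). Then |VT| = |T − V| = 55.3.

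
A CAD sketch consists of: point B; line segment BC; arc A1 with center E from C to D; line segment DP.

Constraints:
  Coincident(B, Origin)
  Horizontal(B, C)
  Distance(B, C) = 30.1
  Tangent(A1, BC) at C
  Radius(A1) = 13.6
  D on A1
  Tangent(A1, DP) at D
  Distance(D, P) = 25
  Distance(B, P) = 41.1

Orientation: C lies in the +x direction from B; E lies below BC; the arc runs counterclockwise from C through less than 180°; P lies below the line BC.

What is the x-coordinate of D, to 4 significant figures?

16.51

B is at the origin; BC is horizontal with |BC| = 30.1 and C on the +x side, so C = (30.10, 0.000). Since A1 is tangent to BC there, EC ⟂ BC, so E = C + (0, -13.6) = (30.10, -13.60). Since ED ⟂ DP (tangency), |EP| = √(13.6² + 25.0²) = 28.46 regardless of where D sits on A1. So P lies on both circle(B, 41.1) and circle(E, 28.46); the below-BC intersection is P = (15.54, -38.05). D is the foot of the tangent from P: D = (16.51, -13.07).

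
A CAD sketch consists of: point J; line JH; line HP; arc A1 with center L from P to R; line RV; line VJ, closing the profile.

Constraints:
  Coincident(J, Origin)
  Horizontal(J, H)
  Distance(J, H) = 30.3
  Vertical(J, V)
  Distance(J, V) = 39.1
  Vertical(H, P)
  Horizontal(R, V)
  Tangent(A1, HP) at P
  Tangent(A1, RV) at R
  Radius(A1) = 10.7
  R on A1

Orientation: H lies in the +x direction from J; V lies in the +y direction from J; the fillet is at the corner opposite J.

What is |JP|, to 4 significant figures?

41.53

J is at the origin; JH is horizontal with |JH| = 30.3 and H on the +x side, so H = (30.30, 0.000). JV is vertical with |JV| = 39.1 and V on the +y side, so V = (0.000, 39.10). The virtual corner opposite J is at (30.30, 39.10). The tangent condition forces LP to be normal to HP and since A1 is tangent to RV there, LR ⟂ RV, with radius 10.7, so the center L sits 10.7 in from both sides at L = (19.60, 28.40). That places the tangent points at P = (30.30, 28.40) on HP and R = (19.60, 39.10) on RV. Then |JP| = |P − J| = 41.53.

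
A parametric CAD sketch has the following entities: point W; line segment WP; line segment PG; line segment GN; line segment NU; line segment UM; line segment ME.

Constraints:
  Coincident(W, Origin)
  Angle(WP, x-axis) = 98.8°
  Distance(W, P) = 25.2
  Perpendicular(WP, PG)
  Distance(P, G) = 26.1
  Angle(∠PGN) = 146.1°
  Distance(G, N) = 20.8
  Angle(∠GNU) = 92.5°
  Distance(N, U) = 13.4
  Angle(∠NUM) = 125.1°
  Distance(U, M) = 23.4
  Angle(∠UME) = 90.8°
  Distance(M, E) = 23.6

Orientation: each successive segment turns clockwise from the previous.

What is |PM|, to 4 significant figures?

27.79

∠GNU = 92.5° gives NU at -112.6° from the x-axis; with |NU| = 13.4, U = (35.62, 7.702). ∠NUM = 125.1° gives UM at -167.5° from the x-axis; with |UM| = 23.4, M = (12.78, 2.637). Then |PM| = |M − P| = 27.79.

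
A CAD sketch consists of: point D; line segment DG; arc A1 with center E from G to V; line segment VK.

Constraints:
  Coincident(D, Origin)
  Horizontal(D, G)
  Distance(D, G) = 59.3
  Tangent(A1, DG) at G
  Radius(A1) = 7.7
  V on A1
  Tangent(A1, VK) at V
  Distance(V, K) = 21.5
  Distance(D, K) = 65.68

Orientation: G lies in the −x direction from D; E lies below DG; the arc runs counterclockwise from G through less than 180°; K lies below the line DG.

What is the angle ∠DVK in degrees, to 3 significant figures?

76.6°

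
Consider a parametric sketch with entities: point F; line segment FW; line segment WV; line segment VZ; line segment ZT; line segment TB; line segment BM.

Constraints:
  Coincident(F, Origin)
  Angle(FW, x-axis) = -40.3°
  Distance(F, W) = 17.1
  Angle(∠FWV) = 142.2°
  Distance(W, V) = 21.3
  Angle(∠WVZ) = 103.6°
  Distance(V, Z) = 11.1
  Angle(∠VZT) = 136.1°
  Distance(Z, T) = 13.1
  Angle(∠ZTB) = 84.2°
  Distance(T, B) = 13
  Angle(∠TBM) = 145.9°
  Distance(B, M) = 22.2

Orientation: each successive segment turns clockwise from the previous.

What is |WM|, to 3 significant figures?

6.49

F is at the origin; FW runs at -40.3° with length 17.1, so W = (13.0, -11.1). ∠FWV = 142.2° gives WV at -78.1° from the x-axis; with |WV| = 21.3, V = (17.4, -31.9). ∠WVZ = 103.6° gives VZ at -154° from the x-axis; with |VZ| = 11.1, Z = (7.42, -36.7). ∠VZT = 136.1° gives ZT at 162° from the x-axis; with |ZT| = 13.1, T = (-5.02, -32.5). ∠ZTB = 84.2° gives TB at 65.8° from the x-axis; with |TB| = 13.0, B = (0.314, -20.7). ∠TBM = 145.9° gives BM at 31.7° from the x-axis; with |BM| = 22.2, M = (19.2, -9.02). Then |WM| = |M − W| = 6.49.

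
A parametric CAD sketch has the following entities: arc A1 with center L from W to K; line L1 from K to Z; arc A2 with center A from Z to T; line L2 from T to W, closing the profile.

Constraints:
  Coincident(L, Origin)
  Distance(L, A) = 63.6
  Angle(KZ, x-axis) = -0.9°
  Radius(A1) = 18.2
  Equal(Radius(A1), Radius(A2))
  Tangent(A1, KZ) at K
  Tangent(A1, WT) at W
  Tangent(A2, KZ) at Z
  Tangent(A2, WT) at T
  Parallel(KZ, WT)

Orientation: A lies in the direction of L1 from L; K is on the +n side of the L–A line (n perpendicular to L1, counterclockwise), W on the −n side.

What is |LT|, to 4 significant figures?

66.15

Tangency of A1 to both parallel lines with radius 18.2 puts K and W at L ± 18.2·n: K = (0.2859, 18.20), W = (-0.2859, -18.20). Equal radii place Z and T the same way about A: Z = A + 18.2·n = (63.88, 17.20), T = A − 18.2·n = (63.31, -19.20). Then |LT| = |T − L| = 66.15.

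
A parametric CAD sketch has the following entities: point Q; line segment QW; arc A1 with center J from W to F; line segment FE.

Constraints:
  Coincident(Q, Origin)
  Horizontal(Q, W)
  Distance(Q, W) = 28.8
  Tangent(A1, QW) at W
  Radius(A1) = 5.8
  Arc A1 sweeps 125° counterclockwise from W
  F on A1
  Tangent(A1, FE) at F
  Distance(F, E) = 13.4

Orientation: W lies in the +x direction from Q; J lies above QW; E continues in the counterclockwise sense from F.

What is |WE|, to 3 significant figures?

20.3

On A1, W sits at bearing -90° from J; a 125° counterclockwise sweep puts F at bearing 35°, so F = J + 5.8·(cos 35°, sin 35°) = (33.6, 9.13). Tangency of A1 to FE means the radius JF is perpendicular to FE, so FE runs along (−sin 35°, cos 35°); with |FE| = 13.4, E = (25.9, 20.1). Then |WE| = |E − W| = 20.3.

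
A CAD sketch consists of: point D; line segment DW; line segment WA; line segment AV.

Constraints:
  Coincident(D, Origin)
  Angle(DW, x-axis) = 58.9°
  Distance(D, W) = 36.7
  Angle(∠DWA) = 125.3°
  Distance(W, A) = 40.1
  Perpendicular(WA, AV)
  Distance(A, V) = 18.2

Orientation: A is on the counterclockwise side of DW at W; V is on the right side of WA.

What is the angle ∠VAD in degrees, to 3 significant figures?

116°

∠DWA = 125.3°, so WA runs at 58.9° + (180° − 125.3°) = 114° from the x-axis; with |WA| = 40.1, A = W + 40.1·(cos 114°, sin 114°) = (2.90, 68.2). The perpendicularity gives AV at right angles to WA; with |AV| = 18.2 on the right of WA, V = A + 18.2·(0.916, 0.400) = (19.6, 75.5). Then cos ∠VAD = AV·AD / (|AV||AD|), giving 116°.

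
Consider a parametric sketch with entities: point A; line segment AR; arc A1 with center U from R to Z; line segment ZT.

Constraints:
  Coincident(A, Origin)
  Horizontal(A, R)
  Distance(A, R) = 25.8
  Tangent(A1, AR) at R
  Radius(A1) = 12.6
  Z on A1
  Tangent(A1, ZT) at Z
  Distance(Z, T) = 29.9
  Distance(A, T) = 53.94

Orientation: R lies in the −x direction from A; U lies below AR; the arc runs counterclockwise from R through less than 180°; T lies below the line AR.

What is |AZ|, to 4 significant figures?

41.16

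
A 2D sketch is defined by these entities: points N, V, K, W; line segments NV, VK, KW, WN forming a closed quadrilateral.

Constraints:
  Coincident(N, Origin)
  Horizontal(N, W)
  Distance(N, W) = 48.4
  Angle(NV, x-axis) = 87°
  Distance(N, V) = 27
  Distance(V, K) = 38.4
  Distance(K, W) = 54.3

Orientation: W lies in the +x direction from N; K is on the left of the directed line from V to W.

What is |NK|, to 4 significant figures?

60.06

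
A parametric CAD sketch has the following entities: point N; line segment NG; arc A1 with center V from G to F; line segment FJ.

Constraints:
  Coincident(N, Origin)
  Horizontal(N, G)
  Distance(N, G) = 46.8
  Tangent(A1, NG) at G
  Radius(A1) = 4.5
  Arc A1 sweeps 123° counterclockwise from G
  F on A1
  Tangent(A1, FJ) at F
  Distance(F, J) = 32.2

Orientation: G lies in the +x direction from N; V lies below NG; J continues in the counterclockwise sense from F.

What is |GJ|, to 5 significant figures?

36.639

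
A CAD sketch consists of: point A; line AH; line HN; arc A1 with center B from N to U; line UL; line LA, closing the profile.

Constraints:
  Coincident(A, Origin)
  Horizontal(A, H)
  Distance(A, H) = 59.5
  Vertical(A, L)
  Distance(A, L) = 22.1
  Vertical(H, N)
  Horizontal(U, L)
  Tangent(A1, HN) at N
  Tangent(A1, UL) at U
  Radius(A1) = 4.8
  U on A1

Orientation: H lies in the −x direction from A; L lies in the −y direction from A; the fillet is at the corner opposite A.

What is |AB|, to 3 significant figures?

57.4

AL is vertical with |AL| = 22.1 and L on the −y side, so L = (0.00, -22.1). The virtual corner opposite A is at (-59.5, -22.1). Since A1 is tangent to HN there, BN ⟂ HN and A1 meets UL tangentially, so BU is at right angles to UL, with radius 4.8, so the center B sits 4.8 in from both sides at B = (-54.7, -17.3). Then |AB| = |B − A| = 57.4.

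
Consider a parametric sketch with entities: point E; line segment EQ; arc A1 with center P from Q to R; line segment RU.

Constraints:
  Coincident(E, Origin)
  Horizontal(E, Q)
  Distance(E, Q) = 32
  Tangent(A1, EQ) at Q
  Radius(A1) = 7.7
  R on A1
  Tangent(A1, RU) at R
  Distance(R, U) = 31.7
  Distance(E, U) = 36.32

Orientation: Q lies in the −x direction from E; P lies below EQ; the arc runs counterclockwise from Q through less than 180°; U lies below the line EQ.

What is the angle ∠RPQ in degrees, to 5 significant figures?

139.87°

E is at the origin; EQ is horizontal with |EQ| = 32.0 and Q on the −x side, so Q = (-32.000, 0.0000). Since A1 is tangent to EQ there, PQ ⟂ EQ, so P = Q + (0, -7.7) = (-32.000, -7.7000). Since PR ⟂ RU (tangency), |PU| = √(7.7² + 31.7²) = 32.622 regardless of where R sits on A1. So U lies on both circle(E, 36.32) and circle(P, 32.622); the below-EQ intersection is U = (-12.725, -34.018). R is the foot of the tangent from U: R = (-36.963, -13.587).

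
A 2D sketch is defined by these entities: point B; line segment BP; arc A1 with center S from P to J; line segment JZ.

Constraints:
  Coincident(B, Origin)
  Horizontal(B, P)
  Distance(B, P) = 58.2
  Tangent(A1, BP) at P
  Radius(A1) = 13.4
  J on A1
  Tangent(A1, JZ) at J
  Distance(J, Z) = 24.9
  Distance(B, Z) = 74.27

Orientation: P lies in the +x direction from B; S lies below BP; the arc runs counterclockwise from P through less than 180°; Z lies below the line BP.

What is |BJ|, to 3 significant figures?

51.8

Checks: |SJ| = 13.40 ✓; ∠(SJ, JZ) = 90.00° ✓; |JZ| = 24.90 ✓; |BZ| = 74.27 ✓.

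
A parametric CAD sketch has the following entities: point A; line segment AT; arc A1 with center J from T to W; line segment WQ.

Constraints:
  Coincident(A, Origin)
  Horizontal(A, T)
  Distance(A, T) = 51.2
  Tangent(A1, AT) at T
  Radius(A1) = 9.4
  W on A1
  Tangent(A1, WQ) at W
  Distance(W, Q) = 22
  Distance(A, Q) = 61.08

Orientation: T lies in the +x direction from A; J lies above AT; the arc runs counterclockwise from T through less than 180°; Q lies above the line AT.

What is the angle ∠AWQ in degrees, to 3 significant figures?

79.2°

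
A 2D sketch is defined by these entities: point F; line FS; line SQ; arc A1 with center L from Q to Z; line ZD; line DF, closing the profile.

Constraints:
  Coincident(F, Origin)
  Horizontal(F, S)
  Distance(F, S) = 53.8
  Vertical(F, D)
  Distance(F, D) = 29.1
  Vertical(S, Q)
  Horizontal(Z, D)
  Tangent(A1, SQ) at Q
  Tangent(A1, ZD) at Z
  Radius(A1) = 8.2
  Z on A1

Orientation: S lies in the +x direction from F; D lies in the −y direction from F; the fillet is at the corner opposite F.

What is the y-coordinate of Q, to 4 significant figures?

-20.90

F is at the origin; F and S share the same y with |FS| = 53.8 and S on the +x side, so S = (53.80, 0.000). FD is vertical with |FD| = 29.1 and D on the −y side, so D = (0.000, -29.10). The virtual corner opposite F is at (53.80, -29.10). Since A1 is tangent to SQ there, LQ ⟂ SQ and A1 meets ZD tangentially, so LZ is at right angles to ZD, with radius 8.2, so the center L sits 8.2 in from both sides at L = (45.60, -20.90). That places the tangent points at Q = (53.80, -20.90) on SQ and Z = (45.60, -29.10) on ZD. So Q.y = -20.90.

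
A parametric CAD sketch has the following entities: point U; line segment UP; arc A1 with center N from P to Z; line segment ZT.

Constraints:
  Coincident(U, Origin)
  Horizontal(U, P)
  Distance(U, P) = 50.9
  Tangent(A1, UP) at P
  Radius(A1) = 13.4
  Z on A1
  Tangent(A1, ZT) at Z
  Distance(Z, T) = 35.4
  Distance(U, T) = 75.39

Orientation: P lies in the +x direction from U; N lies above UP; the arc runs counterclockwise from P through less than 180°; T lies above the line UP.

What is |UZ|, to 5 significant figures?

66.032

Checks: ∠(NP, PU) = 90.00° ✓; |NZ| = 13.40 ✓; ∠(NZ, ZT) = 90.00° ✓; |ZT| = 35.40 ✓; |UT| = 75.39 ✓.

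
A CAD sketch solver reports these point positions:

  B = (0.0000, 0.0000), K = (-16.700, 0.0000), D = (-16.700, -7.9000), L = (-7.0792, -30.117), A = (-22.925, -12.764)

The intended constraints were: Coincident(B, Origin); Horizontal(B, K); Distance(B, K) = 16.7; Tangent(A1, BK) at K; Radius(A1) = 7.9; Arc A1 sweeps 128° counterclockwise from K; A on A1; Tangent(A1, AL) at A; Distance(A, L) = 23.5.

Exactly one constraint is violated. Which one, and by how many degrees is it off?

Tangent(A1, AL) at A — off by 4.40°.

B = (0.00, 0.00) ✓; B.y = 0.00, K.y = 0.00 ✓; |BK| = 16.70 ✓; ∠(DK, KB) = 90.00° ✓; |DK| = 7.900 ✓; bearing(D→A) − bearing(D→K) = 128.0° ✓; |DA| = 7.900 ✓; ∠(DA, AL) = 85.60° ✗; |AL| = 23.50 ✓.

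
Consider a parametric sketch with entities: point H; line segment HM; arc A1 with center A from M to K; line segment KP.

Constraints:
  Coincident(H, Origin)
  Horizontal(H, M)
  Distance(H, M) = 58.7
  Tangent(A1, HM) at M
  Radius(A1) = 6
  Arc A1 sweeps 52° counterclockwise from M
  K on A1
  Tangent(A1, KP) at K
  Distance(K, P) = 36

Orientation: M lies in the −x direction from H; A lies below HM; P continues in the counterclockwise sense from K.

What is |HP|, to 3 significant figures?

90.9

On A1, M sits at bearing 90° from A; a 52° counterclockwise sweep puts K at bearing 142°, so K = A + 6.0·(cos 142°, sin 142°) = (-63.4, -2.31). The tangent condition forces AK to be normal to KP, so KP runs along (−sin 142°, cos 142°); with |KP| = 36.0, P = (-85.6, -30.7). Then |HP| = |P − H| = 90.9.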